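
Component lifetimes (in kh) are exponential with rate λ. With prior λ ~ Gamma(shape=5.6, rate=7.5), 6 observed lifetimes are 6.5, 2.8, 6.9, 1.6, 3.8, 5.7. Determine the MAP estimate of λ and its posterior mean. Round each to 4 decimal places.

MAP estimate = 0.3046, posterior mean = 0.3333

Σ times = 27.3. Posterior: Gamma(shape = 5.6+6 = 11.6, rate = 7.5+27.3 = 34.8).
Mode = (α−1)/β = 10.6/34.8 = 0.3046.
Mean = α/β = 11.6/34.8 = 0.3333.
Mean > mode: the posterior has a right tail.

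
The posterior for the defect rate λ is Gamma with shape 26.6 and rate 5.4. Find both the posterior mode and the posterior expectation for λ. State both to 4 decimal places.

Mode = (α−1)/β = 25.6/5.4 = 4.7407.
Mean = α/β = 26.6/5.4 = 4.9259.

λ_MAP = 4.7407, E[λ|data] = 4.9259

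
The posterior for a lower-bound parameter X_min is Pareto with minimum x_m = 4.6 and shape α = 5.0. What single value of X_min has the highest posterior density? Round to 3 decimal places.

4.600

The Pareto density is strictly decreasing on [x_m, ∞), so the mode is x_m = 4.600.
Mean = α·x_m/(α−1) = 5.0·4.6/4.0 = 5.750.
This is the posterior mode — the MAP estimate.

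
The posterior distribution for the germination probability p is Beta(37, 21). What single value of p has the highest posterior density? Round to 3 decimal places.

Mode = (37−1)/(37+21−2) = 36/56 = 0.643.
Mean = 37/(37+21) = 37/58 = 0.638.
This is the posterior mode — the MAP estimate.

0.643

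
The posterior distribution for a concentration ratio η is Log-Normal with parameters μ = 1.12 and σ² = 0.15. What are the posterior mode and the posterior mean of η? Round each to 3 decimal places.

MAP = 2.638, posterior mean = 3.304

Mode = exp(μ − σ²) = exp(0.97) = 2.638.
Mean = exp(μ + σ²/2) = exp(1.195) = 3.304.
Right-skewed posterior ⇒ mode < mean.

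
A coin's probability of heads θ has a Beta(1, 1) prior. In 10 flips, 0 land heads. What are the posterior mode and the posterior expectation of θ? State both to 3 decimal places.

MAP: 0.000. Posterior mean: 0.083.

Posterior: Beta(1+0, 1+10) = Beta(1, 11).
Since α = 1 ≤ 1 and β > 1, the Beta density is monotone decreasing on [0,1]; the mode is at 0.
Mean = 1/(1+11) = 0.083.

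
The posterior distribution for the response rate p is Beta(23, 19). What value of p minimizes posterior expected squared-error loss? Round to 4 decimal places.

0.5476

Mode = (23−1)/(23+19−2) = 22/40 = 0.5500.
Mean = 23/(23+19) = 23/42 = 0.5476.
Squared-error loss ⇒ the optimal estimator is the posterior mean.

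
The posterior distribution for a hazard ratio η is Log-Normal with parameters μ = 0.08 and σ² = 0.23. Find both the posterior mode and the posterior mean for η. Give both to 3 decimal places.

Mode = exp(μ − σ²) = exp(-0.15) = 0.861.
Mean = exp(μ + σ²/2) = exp(0.195) = 1.215.

posterior mode = 0.861, posterior mean = 1.215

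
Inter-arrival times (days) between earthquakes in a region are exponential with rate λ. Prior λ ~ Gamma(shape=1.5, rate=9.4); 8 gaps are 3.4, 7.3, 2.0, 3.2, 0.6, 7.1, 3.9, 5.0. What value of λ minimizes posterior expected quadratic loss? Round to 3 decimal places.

Σ times = 32.5. Posterior: Gamma(shape = 1.5+8 = 9.5, rate = 9.4+32.5 = 41.9).
Mode = (α−1)/β = 8.5/41.9 = 0.203.
Mean = α/β = 9.5/41.9 = 0.227.
Quadratic loss ⇒ the optimal estimator is the posterior mean.

0.227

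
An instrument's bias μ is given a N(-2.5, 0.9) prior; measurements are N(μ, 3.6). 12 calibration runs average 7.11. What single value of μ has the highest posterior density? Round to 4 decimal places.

4.7075

Posterior for μ is Normal. Precision-weighted mean: (1/0.9·-2.5 + 12/3.6·7.11) / (1/0.9 + 12/3.6) = 4.7075.
A Normal posterior is symmetric, so mode = mean.
This is the posterior mode — the MAP estimate.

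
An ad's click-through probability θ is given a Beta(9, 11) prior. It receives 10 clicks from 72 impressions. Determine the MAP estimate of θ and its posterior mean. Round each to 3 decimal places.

MAP estimate = 0.200, posterior mean = 0.207

Posterior: Beta(9+10, 11+62) = Beta(19, 73).
Mode = (19−1)/(19+73−2) = 18/90 = 0.200.
Mean = 19/(19+73) = 19/92 = 0.207.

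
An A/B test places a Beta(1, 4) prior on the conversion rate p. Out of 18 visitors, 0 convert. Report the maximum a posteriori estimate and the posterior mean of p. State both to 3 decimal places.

MAP = 0.000, posterior mean = 0.043

Posterior: Beta(1+0, 4+18) = Beta(1, 22).
Since α = 1 ≤ 1 and β > 1, the Beta density is monotone decreasing on [0,1]; the mode is at 0.
Mean = 1/(1+22) = 0.043.
The mean is pulled above the mode by the posterior's right skew.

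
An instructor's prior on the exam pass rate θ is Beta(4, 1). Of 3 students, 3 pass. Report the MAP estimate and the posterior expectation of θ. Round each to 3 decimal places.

MAP: 1.000. Posterior mean: 0.875.

Posterior: Beta(4+3, 1+0) = Beta(7, 1).
Since β = 1 ≤ 1 and α > 1, the Beta density is monotone increasing on [0,1]; the mode is at 1.
Mean = 7/(7+1) = 0.875.
The mean is pulled below the mode by the posterior's left skew.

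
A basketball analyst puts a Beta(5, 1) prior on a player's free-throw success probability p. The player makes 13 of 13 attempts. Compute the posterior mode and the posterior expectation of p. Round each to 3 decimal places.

Posterior: Beta(5+13, 1+0) = Beta(18, 1).
Since β = 1 ≤ 1 and α > 1, the Beta density is monotone increasing on [0,1]; the mode is at 1.
Mean = 18/(18+1) = 0.947.
Left-skewed posterior ⇒ mean < mode.

MAP: 1.000. Posterior mean: 0.947.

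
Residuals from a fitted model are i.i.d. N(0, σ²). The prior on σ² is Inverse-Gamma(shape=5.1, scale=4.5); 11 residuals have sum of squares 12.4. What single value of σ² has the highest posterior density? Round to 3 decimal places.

Posterior: Inverse-Gamma(shape = 5.1+11/2 = 10.6, scale = 4.5+12.4/2 = 10.7).
Mode = β/(α+1) = 10.7/11.6 = 0.922.
Mean = β/(α−1) = 10.7/9.6 = 1.115.
This is the posterior mode — the MAP estimate.

0.922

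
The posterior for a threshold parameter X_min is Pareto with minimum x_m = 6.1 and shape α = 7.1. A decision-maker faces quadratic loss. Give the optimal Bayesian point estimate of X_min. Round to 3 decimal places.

7.100

The Pareto density is strictly decreasing on [x_m, ∞), so the mode is x_m = 6.100.
Mean = α·x_m/(α−1) = 7.1·6.1/6.1 = 7.100.
Quadratic loss ⇒ the optimal estimator is the posterior mean.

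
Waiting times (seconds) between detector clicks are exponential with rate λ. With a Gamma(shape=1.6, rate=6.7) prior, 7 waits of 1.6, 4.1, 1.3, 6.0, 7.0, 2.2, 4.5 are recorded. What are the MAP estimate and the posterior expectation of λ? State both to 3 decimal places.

λ_MAP = 0.228, E[λ|data] = 0.257

Σ times = 26.7. Posterior: Gamma(shape = 1.6+7 = 8.6, rate = 6.7+26.7 = 33.4).
Mode = (α−1)/β = 7.6/33.4 = 0.228.
Mean = α/β = 8.6/33.4 = 0.257.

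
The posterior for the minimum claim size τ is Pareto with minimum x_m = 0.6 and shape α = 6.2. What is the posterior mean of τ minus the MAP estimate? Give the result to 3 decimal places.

The Pareto density is strictly decreasing on [x_m, ∞), so the mode is x_m = 0.600.
Mean = α·x_m/(α−1) = 6.2·0.6/5.2 = 0.715.
Difference = 0.715 − 0.600 = 0.115.
Mean > mode: the posterior has a right tail.

0.115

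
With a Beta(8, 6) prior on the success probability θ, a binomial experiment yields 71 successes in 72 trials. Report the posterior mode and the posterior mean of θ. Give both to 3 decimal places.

Posterior: Beta(8+71, 6+1) = Beta(79, 7).
Mode = (79−1)/(79+7−2) = 78/84 = 0.929.
Mean = 79/(79+7) = 79/86 = 0.919.

MAP: 0.929. Posterior mean: 0.919.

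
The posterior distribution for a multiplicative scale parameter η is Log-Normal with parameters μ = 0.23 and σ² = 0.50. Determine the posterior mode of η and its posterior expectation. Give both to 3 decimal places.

MAP = 0.763; posterior mean = 1.616

Mode = exp(μ − σ²) = exp(-0.27) = 0.763.
Mean = exp(μ + σ²/2) = exp(0.480) = 1.616.
Right-skewed posterior ⇒ mode < mean.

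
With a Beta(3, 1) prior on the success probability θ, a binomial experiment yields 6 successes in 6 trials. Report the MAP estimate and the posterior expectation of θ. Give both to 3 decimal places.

MAP = 1.000; posterior mean = 0.900

Posterior: Beta(3+6, 1+0) = Beta(9, 1).
Since β = 1 ≤ 1 and α > 1, the Beta density is monotone increasing on [0,1]; the mode is at 1.
Mean = 9/(9+1) = 0.900.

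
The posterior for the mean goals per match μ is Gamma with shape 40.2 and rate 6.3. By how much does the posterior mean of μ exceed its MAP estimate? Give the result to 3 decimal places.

0.159

Mode = (α−1)/β = 39.2/6.3 = 6.222.
Mean = α/β = 40.2/6.3 = 6.381.
Difference = 6.381 − 6.222 = 0.159.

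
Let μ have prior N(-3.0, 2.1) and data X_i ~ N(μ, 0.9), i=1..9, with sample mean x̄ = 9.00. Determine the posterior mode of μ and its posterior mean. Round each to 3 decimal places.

Posterior for μ is Normal. Precision-weighted mean: (1/2.1·-3.0 + 9/0.9·9.00) / (1/2.1 + 9/0.9) = 8.455.
A Normal posterior is symmetric, so mode = mean.

MAP = 8.455, posterior mean = 8.455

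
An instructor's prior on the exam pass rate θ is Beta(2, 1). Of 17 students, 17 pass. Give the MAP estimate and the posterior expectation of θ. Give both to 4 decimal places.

MAP = 1.0000; posterior mean = 0.9500

Posterior: Beta(2+17, 1+0) = Beta(19, 1).
Since β = 1 ≤ 1 and α > 1, the Beta density is monotone increasing on [0,1]; the mode is at 1.
Mean = 19/(19+1) = 0.9500.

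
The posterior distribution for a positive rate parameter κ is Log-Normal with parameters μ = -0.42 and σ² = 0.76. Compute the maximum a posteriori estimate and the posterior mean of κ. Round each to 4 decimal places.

Mode = exp(μ − σ²) = exp(-1.18) = 0.3073.
Mean = exp(μ + σ²/2) = exp(-0.040) = 0.9608.
Mean > mode: the posterior has a right tail.

MAP = 0.3073; posterior mean = 0.9608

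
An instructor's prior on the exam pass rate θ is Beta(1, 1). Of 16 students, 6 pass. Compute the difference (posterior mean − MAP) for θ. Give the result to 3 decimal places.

Posterior: Beta(1+6, 1+10) = Beta(7, 11).
Mode = (7−1)/(7+11−2) = 6/16 = 0.375.
With a flat prior the MAP equals the MLE, 6/16.
Mean = 7/(7+11) = 7/18 = 0.389.
Difference = 0.389 − 0.375 = 0.014.
Right-skewed posterior ⇒ mode < mean.

0.014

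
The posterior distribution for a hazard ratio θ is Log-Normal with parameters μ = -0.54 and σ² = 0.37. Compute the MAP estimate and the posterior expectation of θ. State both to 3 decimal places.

MAP estimate = 0.403, posterior expectation = 0.701

Mode = exp(μ − σ²) = exp(-0.91) = 0.403.
Mean = exp(μ + σ²/2) = exp(-0.355) = 0.701.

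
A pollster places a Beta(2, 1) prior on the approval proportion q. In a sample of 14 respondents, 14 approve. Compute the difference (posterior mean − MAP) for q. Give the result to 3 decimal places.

-0.059

Posterior: Beta(2+14, 1+0) = Beta(16, 1).
Since β = 1 ≤ 1 and α > 1, the Beta density is monotone increasing on [0,1]; the mode is at 1.
Mean = 16/(16+1) = 0.941.
Difference = 0.941 − 1.000 = -0.059.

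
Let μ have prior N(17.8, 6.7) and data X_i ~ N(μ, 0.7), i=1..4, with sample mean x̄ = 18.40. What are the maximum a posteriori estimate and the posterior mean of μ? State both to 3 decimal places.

Posterior for μ is Normal. Precision-weighted mean: (1/6.7·17.8 + 4/0.7·18.40) / (1/6.7 + 4/0.7) = 18.385.
A Normal posterior is symmetric, so mode = mean.

MAP: 18.385. Posterior mean: 18.385.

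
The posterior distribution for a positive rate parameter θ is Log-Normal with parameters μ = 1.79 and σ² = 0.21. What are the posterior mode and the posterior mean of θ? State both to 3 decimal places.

Mode = exp(μ − σ²) = exp(1.58) = 4.855.
Mean = exp(μ + σ²/2) = exp(1.895) = 6.653.

posterior mode = 4.855, posterior mean = 6.653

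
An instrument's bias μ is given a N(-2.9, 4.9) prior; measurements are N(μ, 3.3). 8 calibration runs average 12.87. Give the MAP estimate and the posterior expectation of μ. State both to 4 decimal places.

Posterior for μ is Normal. Precision-weighted mean: (1/4.9·-2.9 + 8/3.3·12.87) / (1/4.9 + 8/3.3) = 11.6455.
A Normal posterior is symmetric, so mode = mean.

μ_MAP = 11.6455, E[μ|data] = 11.6455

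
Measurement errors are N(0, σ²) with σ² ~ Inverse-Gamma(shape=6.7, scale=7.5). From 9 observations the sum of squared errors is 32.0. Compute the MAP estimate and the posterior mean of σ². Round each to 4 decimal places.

Posterior: Inverse-Gamma(shape = 6.7+9/2 = 11.2, scale = 7.5+32.0/2 = 23.5).
Mode = β/(α+1) = 23.5/12.2 = 1.9262.
Mean = β/(α−1) = 23.5/10.2 = 2.3039.
Mean > mode: the posterior has a right tail.

MAP = 1.9262, posterior mean = 2.3039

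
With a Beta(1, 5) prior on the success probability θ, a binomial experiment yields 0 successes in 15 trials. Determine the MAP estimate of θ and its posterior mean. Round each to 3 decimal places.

MAP = 0.000, posterior mean = 0.048

Posterior: Beta(1+0, 5+15) = Beta(1, 20).
Since α = 1 ≤ 1 and β > 1, the Beta density is monotone decreasing on [0,1]; the mode is at 0.
Mean = 1/(1+20) = 0.048.
The mean is pulled above the mode by the posterior's right skew.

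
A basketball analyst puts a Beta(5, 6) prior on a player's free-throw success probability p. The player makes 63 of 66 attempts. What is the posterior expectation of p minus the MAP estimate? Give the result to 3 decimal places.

Posterior: Beta(5+63, 6+3) = Beta(68, 9).
Mode = (68−1)/(68+9−2) = 67/75 = 0.893.
Mean = 68/(68+9) = 68/77 = 0.883.
Difference = 0.883 − 0.893 = -0.010.
The posterior is left-skewed, so the mode exceeds the mean.

-0.010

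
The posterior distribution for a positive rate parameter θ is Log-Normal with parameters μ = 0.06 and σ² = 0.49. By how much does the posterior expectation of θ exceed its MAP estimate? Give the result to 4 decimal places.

Mode = exp(μ − σ²) = exp(-0.43) = 0.6505.
Mean = exp(μ + σ²/2) = exp(0.305) = 1.3566.
Difference = 1.3566 − 0.6505 = 0.7061.
The mean is pulled above the mode by the posterior's right skew.

0.7061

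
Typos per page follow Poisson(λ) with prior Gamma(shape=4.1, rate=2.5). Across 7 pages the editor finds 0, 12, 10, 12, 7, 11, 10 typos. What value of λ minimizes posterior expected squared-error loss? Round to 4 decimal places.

6.9579

Σ counts = 62. Posterior: Gamma(shape = 4.1+62 = 66.1, rate = 2.5+7 = 9.5).
Mode = (α−1)/β = 65.1/9.5 = 6.8526.
Mean = α/β = 66.1/9.5 = 6.9579.
Squared-error loss ⇒ the optimal estimator is the posterior mean.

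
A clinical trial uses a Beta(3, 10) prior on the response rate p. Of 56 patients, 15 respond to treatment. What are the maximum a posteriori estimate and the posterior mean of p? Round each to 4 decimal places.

Posterior: Beta(3+15, 10+41) = Beta(18, 51).
Mode = (18−1)/(18+51−2) = 17/67 = 0.2537.
Mean = 18/(18+51) = 18/69 = 0.2609.

MAP = 0.2537; posterior mean = 0.2609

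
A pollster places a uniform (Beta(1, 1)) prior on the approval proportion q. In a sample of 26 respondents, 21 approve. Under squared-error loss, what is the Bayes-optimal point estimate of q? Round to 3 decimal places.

Posterior: Beta(1+21, 1+5) = Beta(22, 6).
Mode = (22−1)/(22+6−2) = 21/26 = 0.808.
With a flat prior the MAP equals the MLE, 21/26.
Mean = 22/(22+6) = 22/28 = 0.786.
Squared-error loss ⇒ the optimal estimator is the posterior mean.

0.786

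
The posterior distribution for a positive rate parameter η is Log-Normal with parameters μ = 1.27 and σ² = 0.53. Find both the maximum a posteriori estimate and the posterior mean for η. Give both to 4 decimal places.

MAP = 2.0959, posterior mean = 4.6413

Mode = exp(μ − σ²) = exp(0.74) = 2.0959.
Mean = exp(μ + σ²/2) = exp(1.535) = 4.6413.
The mean is pulled above the mode by the posterior's right skew.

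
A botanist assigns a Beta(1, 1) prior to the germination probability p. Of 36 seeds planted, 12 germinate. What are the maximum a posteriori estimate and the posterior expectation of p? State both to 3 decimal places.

Posterior: Beta(1+12, 1+24) = Beta(13, 25).
Mode = (13−1)/(13+25−2) = 12/36 = 0.333.
Mean = 13/(13+25) = 13/38 = 0.342.
Right-skewed posterior ⇒ mode < mean.

p_MAP = 0.333, E[p|data] = 0.342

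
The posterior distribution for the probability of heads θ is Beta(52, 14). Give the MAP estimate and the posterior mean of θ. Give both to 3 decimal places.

Mode = (52−1)/(52+14−2) = 51/64 = 0.797.
Mean = 52/(52+14) = 52/66 = 0.788.
Mode > mean: the posterior has a left tail.

θ_MAP = 0.797, E[θ|data] = 0.788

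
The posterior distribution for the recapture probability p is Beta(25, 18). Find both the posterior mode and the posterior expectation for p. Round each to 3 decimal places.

posterior mode = 0.585, posterior expectation = 0.581

Mode = (25−1)/(25+18−2) = 24/41 = 0.585.
Mean = 25/(25+18) = 25/43 = 0.581.
Mode > mean: the posterior has a left tail.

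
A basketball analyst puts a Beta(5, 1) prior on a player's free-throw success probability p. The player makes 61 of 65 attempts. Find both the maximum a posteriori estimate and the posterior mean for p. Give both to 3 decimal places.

Posterior: Beta(5+61, 1+4) = Beta(66, 5).
Mode = (66−1)/(66+5−2) = 65/69 = 0.942.
Mean = 66/(66+5) = 66/71 = 0.930.
Left-skewed posterior ⇒ mean < mode.

p_MAP = 0.942, E[p|data] = 0.930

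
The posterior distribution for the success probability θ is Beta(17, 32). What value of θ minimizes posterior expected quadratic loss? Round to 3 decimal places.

0.347

Mode = (17−1)/(17+32−2) = 16/47 = 0.340.
Mean = 17/(17+32) = 17/49 = 0.347.
Quadratic loss ⇒ the optimal estimator is the posterior mean.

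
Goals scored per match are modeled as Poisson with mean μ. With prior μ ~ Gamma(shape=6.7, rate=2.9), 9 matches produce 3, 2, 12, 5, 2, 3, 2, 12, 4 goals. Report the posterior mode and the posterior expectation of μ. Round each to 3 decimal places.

MAP = 4.261, posterior mean = 4.345

Σ counts = 45. Posterior: Gamma(shape = 6.7+45 = 51.7, rate = 2.9+9 = 11.9).
Mode = (α−1)/β = 50.7/11.9 = 4.261.
Mean = α/β = 51.7/11.9 = 4.345.
The mean is pulled above the mode by the posterior's right skew.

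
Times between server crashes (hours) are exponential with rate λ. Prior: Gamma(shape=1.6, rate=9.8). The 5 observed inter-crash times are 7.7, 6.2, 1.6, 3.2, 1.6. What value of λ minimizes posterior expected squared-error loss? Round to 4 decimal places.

Σ times = 20.3. Posterior: Gamma(shape = 1.6+5 = 6.6, rate = 9.8+20.3 = 30.1).
Mode = (α−1)/β = 5.6/30.1 = 0.1860.
Mean = α/β = 6.6/30.1 = 0.2193.
Squared-error loss ⇒ the optimal estimator is the posterior mean.

0.2193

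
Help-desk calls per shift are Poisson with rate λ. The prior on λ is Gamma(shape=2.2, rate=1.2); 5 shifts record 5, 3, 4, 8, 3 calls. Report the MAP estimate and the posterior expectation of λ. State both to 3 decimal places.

Σ counts = 23. Posterior: Gamma(shape = 2.2+23 = 25.2, rate = 1.2+5 = 6.2).
Mode = (α−1)/β = 24.2/6.2 = 3.903.
Mean = α/β = 25.2/6.2 = 4.065.

MAP estimate = 3.903, posterior expectation = 4.065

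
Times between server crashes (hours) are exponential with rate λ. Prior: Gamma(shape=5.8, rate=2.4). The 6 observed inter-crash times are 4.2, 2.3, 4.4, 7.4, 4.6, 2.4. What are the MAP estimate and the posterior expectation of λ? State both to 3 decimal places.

λ_MAP = 0.390, E[λ|data] = 0.426

Σ times = 25.3. Posterior: Gamma(shape = 5.8+6 = 11.8, rate = 2.4+25.3 = 27.7).
Mode = (α−1)/β = 10.8/27.7 = 0.390.
Mean = α/β = 11.8/27.7 = 0.426.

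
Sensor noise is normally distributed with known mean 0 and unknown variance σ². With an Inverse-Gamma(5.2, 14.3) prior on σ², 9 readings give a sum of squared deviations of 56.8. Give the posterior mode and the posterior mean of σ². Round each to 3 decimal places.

posterior mode = 3.991, posterior mean = 4.908

Posterior: Inverse-Gamma(shape = 5.2+9/2 = 9.7, scale = 14.3+56.8/2 = 42.7).
Mode = β/(α+1) = 42.7/10.7 = 3.991.
Mean = β/(α−1) = 42.7/8.7 = 4.908.
Right-skewed posterior ⇒ mode < mean.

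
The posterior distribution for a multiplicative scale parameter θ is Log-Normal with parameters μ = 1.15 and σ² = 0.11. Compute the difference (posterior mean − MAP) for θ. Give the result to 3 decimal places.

0.508

Mode = exp(μ − σ²) = exp(1.04) = 2.829.
Mean = exp(μ + σ²/2) = exp(1.205) = 3.337.
Difference = 3.337 − 2.829 = 0.508.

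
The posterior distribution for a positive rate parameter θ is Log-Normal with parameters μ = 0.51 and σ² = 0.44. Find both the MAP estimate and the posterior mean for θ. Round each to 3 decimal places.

θ_MAP = 1.073, E[θ|data] = 2.075

Mode = exp(μ − σ²) = exp(0.07) = 1.073.
Mean = exp(μ + σ²/2) = exp(0.730) = 2.075.
The mean is pulled above the mode by the posterior's right skew.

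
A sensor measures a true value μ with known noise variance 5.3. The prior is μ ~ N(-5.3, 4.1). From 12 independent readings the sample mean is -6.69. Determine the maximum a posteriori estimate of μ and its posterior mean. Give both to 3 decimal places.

μ_MAP = -6.555, E[μ|data] = -6.555

Posterior for μ is Normal. Precision-weighted mean: (1/4.1·-5.3 + 12/5.3·-6.69) / (1/4.1 + 12/5.3) = -6.555.
A Normal posterior is symmetric, so mode = mean.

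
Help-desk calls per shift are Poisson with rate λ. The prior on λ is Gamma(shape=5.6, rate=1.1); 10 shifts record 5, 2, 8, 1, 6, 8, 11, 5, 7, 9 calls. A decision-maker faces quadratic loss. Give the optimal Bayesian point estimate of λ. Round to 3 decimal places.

6.090

Σ counts = 62. Posterior: Gamma(shape = 5.6+62 = 67.6, rate = 1.1+10 = 11.1).
Mode = (α−1)/β = 66.6/11.1 = 6.000.
Mean = α/β = 67.6/11.1 = 6.090.
Quadratic loss ⇒ the optimal estimator is the posterior mean.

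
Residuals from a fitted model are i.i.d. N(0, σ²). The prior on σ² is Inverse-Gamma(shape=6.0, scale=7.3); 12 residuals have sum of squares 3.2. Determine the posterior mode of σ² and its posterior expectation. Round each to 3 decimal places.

Posterior: Inverse-Gamma(shape = 6.0+12/2 = 12.0, scale = 7.3+3.2/2 = 8.9).
Mode = β/(α+1) = 8.9/13.0 = 0.685.
Mean = β/(α−1) = 8.9/11.0 = 0.809.
The mean is pulled above the mode by the posterior's right skew.

MAP = 0.685, posterior mean = 0.809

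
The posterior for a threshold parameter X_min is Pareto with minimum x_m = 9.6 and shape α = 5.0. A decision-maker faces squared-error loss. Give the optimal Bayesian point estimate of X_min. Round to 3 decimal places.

12.000

The Pareto density is strictly decreasing on [x_m, ∞), so the mode is x_m = 9.600.
Mean = α·x_m/(α−1) = 5.0·9.6/4.0 = 12.000.
Squared-error loss ⇒ the optimal estimator is the posterior mean.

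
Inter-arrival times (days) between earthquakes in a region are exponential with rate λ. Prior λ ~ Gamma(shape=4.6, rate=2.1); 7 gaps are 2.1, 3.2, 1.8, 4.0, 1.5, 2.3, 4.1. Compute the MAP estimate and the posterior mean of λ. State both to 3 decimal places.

λ_MAP = 0.502, E[λ|data] = 0.550

Σ times = 19.0. Posterior: Gamma(shape = 4.6+7 = 11.6, rate = 2.1+19.0 = 21.1).
Mode = (α−1)/β = 10.6/21.1 = 0.502.
Mean = α/β = 11.6/21.1 = 0.550.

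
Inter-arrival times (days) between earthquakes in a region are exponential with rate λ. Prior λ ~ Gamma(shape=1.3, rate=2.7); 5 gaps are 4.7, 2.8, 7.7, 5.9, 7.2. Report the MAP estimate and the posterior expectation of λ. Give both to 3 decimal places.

Σ times = 28.3. Posterior: Gamma(shape = 1.3+5 = 6.3, rate = 2.7+28.3 = 31.0).
Mode = (α−1)/β = 5.3/31.0 = 0.171.
Mean = α/β = 6.3/31.0 = 0.203.
The mean is pulled above the mode by the posterior's right skew.

MAP = 0.171; posterior mean = 0.203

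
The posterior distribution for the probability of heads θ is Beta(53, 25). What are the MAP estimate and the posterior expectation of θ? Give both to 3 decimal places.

Mode = (53−1)/(53+25−2) = 52/76 = 0.684.
Mean = 53/(53+25) = 53/78 = 0.679.
The posterior is left-skewed, so the mode exceeds the mean.

MAP = 0.684; posterior mean = 0.679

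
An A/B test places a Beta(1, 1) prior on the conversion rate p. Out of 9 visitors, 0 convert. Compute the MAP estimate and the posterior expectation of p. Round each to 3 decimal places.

Posterior: Beta(1+0, 1+9) = Beta(1, 10).
Since α = 1 ≤ 1 and β > 1, the Beta density is monotone decreasing on [0,1]; the mode is at 0.
Mean = 1/(1+10) = 0.091.

MAP = 0.000, posterior mean = 0.091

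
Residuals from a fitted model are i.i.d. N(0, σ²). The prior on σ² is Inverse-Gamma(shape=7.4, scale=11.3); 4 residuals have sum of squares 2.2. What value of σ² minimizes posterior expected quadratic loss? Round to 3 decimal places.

1.476

Posterior: Inverse-Gamma(shape = 7.4+4/2 = 9.4, scale = 11.3+2.2/2 = 12.4).
Mode = β/(α+1) = 12.4/10.4 = 1.192.
Mean = β/(α−1) = 12.4/8.4 = 1.476.
Quadratic loss ⇒ the optimal estimator is the posterior mean.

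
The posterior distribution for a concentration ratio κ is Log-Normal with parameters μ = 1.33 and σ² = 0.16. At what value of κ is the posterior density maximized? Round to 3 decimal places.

Mode = exp(μ − σ²) = exp(1.17) = 3.222.
Mean = exp(μ + σ²/2) = exp(1.410) = 4.096.
This is the posterior mode — the MAP estimate.

3.222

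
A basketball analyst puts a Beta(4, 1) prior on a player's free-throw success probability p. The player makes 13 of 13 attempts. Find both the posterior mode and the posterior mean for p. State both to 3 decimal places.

Posterior: Beta(4+13, 1+0) = Beta(17, 1).
Since β = 1 ≤ 1 and α > 1, the Beta density is monotone increasing on [0,1]; the mode is at 1.
Mean = 17/(17+1) = 0.944.

MAP: 1.000. Posterior mean: 0.944.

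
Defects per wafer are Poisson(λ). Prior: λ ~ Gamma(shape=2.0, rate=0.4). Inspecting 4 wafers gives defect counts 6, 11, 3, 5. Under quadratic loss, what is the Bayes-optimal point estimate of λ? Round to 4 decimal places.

Σ counts = 25. Posterior: Gamma(shape = 2.0+25 = 27.0, rate = 0.4+4 = 4.4).
Mode = (α−1)/β = 26.0/4.4 = 5.9091.
Mean = α/β = 27.0/4.4 = 6.1364.
Quadratic loss ⇒ the optimal estimator is the posterior mean.

6.1364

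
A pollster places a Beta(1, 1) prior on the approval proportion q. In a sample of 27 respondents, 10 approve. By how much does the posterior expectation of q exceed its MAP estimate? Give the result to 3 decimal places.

Posterior: Beta(1+10, 1+17) = Beta(11, 18).
Mode = (11−1)/(11+18−2) = 10/27 = 0.370.
With a flat prior the MAP equals the MLE, 10/27.
Mean = 11/(11+18) = 11/29 = 0.379.
Difference = 0.379 − 0.370 = 0.009.

0.009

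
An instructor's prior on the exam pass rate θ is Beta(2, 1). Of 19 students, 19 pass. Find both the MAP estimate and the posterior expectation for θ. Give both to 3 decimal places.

Posterior: Beta(2+19, 1+0) = Beta(21, 1).
Since β = 1 ≤ 1 and α > 1, the Beta density is monotone increasing on [0,1]; the mode is at 1.
Mean = 21/(21+1) = 0.955.
The posterior is left-skewed, so the mode exceeds the mean.

θ_MAP = 1.000, E[θ|data] = 0.955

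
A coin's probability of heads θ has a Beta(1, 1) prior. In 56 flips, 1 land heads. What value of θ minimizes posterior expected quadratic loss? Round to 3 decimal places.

0.034

Posterior: Beta(1+1, 1+55) = Beta(2, 56).
Mode = (2−1)/(2+56−2) = 1/56 = 0.018.
With a flat prior the MAP equals the MLE, 1/56.
Mean = 2/(2+56) = 2/58 = 0.034.
Quadratic loss ⇒ the optimal estimator is the posterior mean.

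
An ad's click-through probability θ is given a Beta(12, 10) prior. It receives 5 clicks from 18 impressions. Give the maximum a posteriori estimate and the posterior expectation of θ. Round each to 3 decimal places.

Posterior: Beta(12+5, 10+13) = Beta(17, 23).
Mode = (17−1)/(17+23−2) = 16/38 = 0.421.
Mean = 17/(17+23) = 17/40 = 0.425.
Mean > mode: the posterior has a right tail.

MAP = 0.421, posterior mean = 0.425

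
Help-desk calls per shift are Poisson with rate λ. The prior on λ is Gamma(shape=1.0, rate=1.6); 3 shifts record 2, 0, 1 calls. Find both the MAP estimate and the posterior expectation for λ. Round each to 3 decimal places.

Σ counts = 3. Posterior: Gamma(shape = 1.0+3 = 4.0, rate = 1.6+3 = 4.6).
Mode = (α−1)/β = 3.0/4.6 = 0.652.
Mean = α/β = 4.0/4.6 = 0.870.
The posterior is right-skewed, so the mean exceeds the mode.

MAP estimate = 0.652, posterior expectation = 0.870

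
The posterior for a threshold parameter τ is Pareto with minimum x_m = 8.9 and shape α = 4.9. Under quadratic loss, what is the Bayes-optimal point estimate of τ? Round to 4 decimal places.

The Pareto density is strictly decreasing on [x_m, ∞), so the mode is x_m = 8.9000.
Mean = α·x_m/(α−1) = 4.9·8.9/3.9 = 11.1821.
Quadratic loss ⇒ the optimal estimator is the posterior mean.

11.1821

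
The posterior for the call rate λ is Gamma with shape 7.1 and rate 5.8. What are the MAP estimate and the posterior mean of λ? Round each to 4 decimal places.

Mode = (α−1)/β = 6.1/5.8 = 1.0517.
Mean = α/β = 7.1/5.8 = 1.2241.

λ_MAP = 1.0517, E[λ|data] = 1.2241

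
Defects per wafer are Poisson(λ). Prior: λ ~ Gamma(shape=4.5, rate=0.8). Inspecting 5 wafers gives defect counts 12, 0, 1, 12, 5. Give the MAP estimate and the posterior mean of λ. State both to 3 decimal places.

Σ counts = 30. Posterior: Gamma(shape = 4.5+30 = 34.5, rate = 0.8+5 = 5.8).
Mode = (α−1)/β = 33.5/5.8 = 5.776.
Mean = α/β = 34.5/5.8 = 5.948.
The posterior is right-skewed, so the mean exceeds the mode.

MAP = 5.776; posterior mean = 5.948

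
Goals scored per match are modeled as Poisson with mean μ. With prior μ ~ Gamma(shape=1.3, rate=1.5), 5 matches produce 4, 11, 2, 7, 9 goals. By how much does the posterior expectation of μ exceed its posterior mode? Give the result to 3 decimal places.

0.154

Σ counts = 33. Posterior: Gamma(shape = 1.3+33 = 34.3, rate = 1.5+5 = 6.5).
Mode = (α−1)/β = 33.3/6.5 = 5.123.
Mean = α/β = 34.3/6.5 = 5.277.
Difference = 5.277 − 5.123 = 0.154.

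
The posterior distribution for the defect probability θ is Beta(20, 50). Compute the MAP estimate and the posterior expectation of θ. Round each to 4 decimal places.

Mode = (20−1)/(20+50−2) = 19/68 = 0.2794.
Mean = 20/(20+50) = 20/70 = 0.2857.
The posterior is right-skewed, so the mean exceeds the mode.

MAP: 0.2794. Posterior mean: 0.2857.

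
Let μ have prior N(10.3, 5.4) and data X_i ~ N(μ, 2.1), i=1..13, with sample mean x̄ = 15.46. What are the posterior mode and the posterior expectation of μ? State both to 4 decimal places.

posterior mode = 15.3101, posterior expectation = 15.3101

Posterior for μ is Normal. Precision-weighted mean: (1/5.4·10.3 + 13/2.1·15.46) / (1/5.4 + 13/2.1) = 15.3101.
A Normal posterior is symmetric, so mode = mean.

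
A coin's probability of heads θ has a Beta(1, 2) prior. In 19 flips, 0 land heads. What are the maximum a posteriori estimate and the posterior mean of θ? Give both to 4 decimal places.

MAP = 0.0000, posterior mean = 0.0455

Posterior: Beta(1+0, 2+19) = Beta(1, 21).
Since α = 1 ≤ 1 and β > 1, the Beta density is monotone decreasing on [0,1]; the mode is at 0.
Mean = 1/(1+21) = 0.0455.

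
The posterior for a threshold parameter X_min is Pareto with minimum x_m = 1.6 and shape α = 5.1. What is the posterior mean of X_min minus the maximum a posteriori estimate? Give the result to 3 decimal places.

0.390

The Pareto density is strictly decreasing on [x_m, ∞), so the mode is x_m = 1.600.
Mean = α·x_m/(α−1) = 5.1·1.6/4.1 = 1.990.
Difference = 1.990 − 1.600 = 0.390.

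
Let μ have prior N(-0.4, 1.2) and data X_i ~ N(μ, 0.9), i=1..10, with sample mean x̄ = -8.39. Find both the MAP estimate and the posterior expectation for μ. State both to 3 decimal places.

Posterior for μ is Normal. Precision-weighted mean: (1/1.2·-0.4 + 10/0.9·-8.39) / (1/1.2 + 10/0.9) = -7.833.
A Normal posterior is symmetric, so mode = mean.

MAP: -7.833. Posterior mean: -7.833.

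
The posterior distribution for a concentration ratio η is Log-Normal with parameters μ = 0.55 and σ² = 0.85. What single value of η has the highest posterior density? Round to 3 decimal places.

0.741

Mode = exp(μ − σ²) = exp(-0.30) = 0.741.
Mean = exp(μ + σ²/2) = exp(0.975) = 2.651.
This is the posterior mode — the MAP estimate.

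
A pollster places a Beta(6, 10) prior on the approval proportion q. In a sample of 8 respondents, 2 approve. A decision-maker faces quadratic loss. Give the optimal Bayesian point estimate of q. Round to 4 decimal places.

Posterior: Beta(6+2, 10+6) = Beta(8, 16).
Mode = (8−1)/(8+16−2) = 7/22 = 0.3182.
Mean = 8/(8+16) = 8/24 = 0.3333.
Quadratic loss ⇒ the optimal estimator is the posterior mean.

0.3333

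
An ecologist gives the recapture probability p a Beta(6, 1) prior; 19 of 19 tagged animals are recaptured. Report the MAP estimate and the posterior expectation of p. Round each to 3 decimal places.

Posterior: Beta(6+19, 1+0) = Beta(25, 1).
Since β = 1 ≤ 1 and α > 1, the Beta density is monotone increasing on [0,1]; the mode is at 1.
Mean = 25/(25+1) = 0.962.

p_MAP = 1.000, E[p|data] = 0.962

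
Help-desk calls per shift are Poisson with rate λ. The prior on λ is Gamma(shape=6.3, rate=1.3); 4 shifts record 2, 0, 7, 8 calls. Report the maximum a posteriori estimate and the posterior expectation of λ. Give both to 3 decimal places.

Σ counts = 17. Posterior: Gamma(shape = 6.3+17 = 23.3, rate = 1.3+4 = 5.3).
Mode = (α−1)/β = 22.3/5.3 = 4.208.
Mean = α/β = 23.3/5.3 = 4.396.

maximum a posteriori estimate = 4.208, posterior expectation = 4.396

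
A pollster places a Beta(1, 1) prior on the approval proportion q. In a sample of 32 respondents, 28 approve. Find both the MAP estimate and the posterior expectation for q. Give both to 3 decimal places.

Posterior: Beta(1+28, 1+4) = Beta(29, 5).
Mode = (29−1)/(29+5−2) = 28/32 = 0.875.
Mean = 29/(29+5) = 29/34 = 0.853.

q_MAP = 0.875, E[q|data] = 0.853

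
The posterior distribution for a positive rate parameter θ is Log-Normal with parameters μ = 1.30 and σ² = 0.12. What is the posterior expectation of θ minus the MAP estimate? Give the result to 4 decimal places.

Mode = exp(μ − σ²) = exp(1.18) = 3.2544.
Mean = exp(μ + σ²/2) = exp(1.360) = 3.8962.
Difference = 3.8962 − 3.2544 = 0.6418.

0.6418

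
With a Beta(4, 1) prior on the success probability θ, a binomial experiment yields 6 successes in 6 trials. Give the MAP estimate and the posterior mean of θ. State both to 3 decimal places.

Posterior: Beta(4+6, 1+0) = Beta(10, 1).
Since β = 1 ≤ 1 and α > 1, the Beta density is monotone increasing on [0,1]; the mode is at 1.
Mean = 10/(10+1) = 0.909.

MAP: 1.000. Posterior mean: 0.909.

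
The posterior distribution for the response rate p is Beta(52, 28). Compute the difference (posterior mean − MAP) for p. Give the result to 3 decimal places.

-0.004

Mode = (52−1)/(52+28−2) = 51/78 = 0.654.
Mean = 52/(52+28) = 52/80 = 0.650.
Difference = 0.650 − 0.654 = -0.004.
Mode > mean: the posterior has a left tail.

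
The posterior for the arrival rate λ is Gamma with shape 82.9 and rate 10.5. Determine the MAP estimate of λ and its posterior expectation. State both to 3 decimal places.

MAP estimate = 7.800, posterior expectation = 7.895

Mode = (α−1)/β = 81.9/10.5 = 7.800.
Mean = α/β = 82.9/10.5 = 7.895.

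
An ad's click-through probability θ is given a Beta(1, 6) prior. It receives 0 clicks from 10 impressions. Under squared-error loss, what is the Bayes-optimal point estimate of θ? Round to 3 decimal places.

0.059

Posterior: Beta(1+0, 6+10) = Beta(1, 16).
Since α = 1 ≤ 1 and β > 1, the Beta density is monotone decreasing on [0,1]; the mode is at 0.
Mean = 1/(1+16) = 0.059.
Squared-error loss ⇒ the optimal estimator is the posterior mean.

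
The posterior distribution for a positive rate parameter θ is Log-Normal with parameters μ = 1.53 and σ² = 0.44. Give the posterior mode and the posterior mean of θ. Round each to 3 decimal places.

Mode = exp(μ − σ²) = exp(1.09) = 2.974.
Mean = exp(μ + σ²/2) = exp(1.750) = 5.755.
Mean > mode: the posterior has a right tail.

MAP = 2.974; posterior mean = 5.755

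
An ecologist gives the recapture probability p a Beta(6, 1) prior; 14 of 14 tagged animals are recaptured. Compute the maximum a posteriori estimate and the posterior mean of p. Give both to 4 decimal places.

Posterior: Beta(6+14, 1+0) = Beta(20, 1).
Since β = 1 ≤ 1 and α > 1, the Beta density is monotone increasing on [0,1]; the mode is at 1.
Mean = 20/(20+1) = 0.9524.

p_MAP = 1.0000, E[p|data] = 0.9524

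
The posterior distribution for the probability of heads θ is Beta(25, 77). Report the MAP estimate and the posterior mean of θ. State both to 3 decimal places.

θ_MAP = 0.240, E[θ|data] = 0.245

Mode = (25−1)/(25+77−2) = 24/100 = 0.240.
Mean = 25/(25+77) = 25/102 = 0.245.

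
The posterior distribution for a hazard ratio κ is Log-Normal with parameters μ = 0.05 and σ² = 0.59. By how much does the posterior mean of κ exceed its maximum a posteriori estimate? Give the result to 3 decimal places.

Mode = exp(μ − σ²) = exp(-0.54) = 0.583.
Mean = exp(μ + σ²/2) = exp(0.345) = 1.412.
Difference = 1.412 − 0.583 = 0.829.

0.829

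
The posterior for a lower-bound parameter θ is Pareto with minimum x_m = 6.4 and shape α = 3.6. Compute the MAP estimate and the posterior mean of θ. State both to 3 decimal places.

MAP: 6.400. Posterior mean: 8.862.

The Pareto density is strictly decreasing on [x_m, ∞), so the mode is x_m = 6.400.
Mean = α·x_m/(α−1) = 3.6·6.4/2.6 = 8.862.
Right-skewed posterior ⇒ mode < mean.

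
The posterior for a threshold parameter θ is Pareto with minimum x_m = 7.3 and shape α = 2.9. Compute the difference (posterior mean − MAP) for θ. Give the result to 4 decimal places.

The Pareto density is strictly decreasing on [x_m, ∞), so the mode is x_m = 7.3000.
Mean = α·x_m/(α−1) = 2.9·7.3/1.9 = 11.1421.
Difference = 11.1421 − 7.3000 = 3.8421.
The mean is pulled above the mode by the posterior's right skew.

3.8421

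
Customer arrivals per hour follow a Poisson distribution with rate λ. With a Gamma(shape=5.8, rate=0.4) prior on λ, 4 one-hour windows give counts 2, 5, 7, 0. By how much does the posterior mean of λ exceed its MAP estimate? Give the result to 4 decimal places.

Σ counts = 14. Posterior: Gamma(shape = 5.8+14 = 19.8, rate = 0.4+4 = 4.4).
Mode = (α−1)/β = 18.8/4.4 = 4.2727.
Mean = α/β = 19.8/4.4 = 4.5000.
Difference = 4.5000 − 4.2727 = 0.2273.

0.2273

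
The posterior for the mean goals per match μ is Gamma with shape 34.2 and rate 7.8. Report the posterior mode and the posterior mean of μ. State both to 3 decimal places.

MAP = 4.256; posterior mean = 4.385

Mode = (α−1)/β = 33.2/7.8 = 4.256.
Mean = α/β = 34.2/7.8 = 4.385.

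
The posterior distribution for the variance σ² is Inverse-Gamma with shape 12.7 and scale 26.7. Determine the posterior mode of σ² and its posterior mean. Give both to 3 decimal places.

Mode = β/(α+1) = 26.7/13.7 = 1.949.
Mean = β/(α−1) = 26.7/11.7 = 2.282.

MAP = 1.949, posterior mean = 2.282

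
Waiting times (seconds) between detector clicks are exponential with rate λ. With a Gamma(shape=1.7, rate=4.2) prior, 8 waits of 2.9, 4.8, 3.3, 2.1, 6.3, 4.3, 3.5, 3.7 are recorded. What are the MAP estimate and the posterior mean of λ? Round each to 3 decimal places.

Σ times = 30.9. Posterior: Gamma(shape = 1.7+8 = 9.7, rate = 4.2+30.9 = 35.1).
Mode = (α−1)/β = 8.7/35.1 = 0.248.
Mean = α/β = 9.7/35.1 = 0.276.

MAP = 0.248, posterior mean = 0.276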